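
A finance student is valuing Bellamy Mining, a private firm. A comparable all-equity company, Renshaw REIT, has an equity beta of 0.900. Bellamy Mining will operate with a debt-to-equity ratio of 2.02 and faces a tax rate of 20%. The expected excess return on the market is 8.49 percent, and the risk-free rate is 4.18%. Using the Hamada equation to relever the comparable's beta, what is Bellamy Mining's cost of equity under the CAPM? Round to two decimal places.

24.17%

β_L = β_U × [1 + (1 − t)(D/E)] = 0.900 × [1 + (1 − 0.20) × 2.02]
    = 0.900 × [1 + 0.80 × 2.02] = 0.900 × 2.6160 = 2.3544
E(R) = R_f + β_L × MRP = 4.18% + 2.3544 × 8.49% = 24.17%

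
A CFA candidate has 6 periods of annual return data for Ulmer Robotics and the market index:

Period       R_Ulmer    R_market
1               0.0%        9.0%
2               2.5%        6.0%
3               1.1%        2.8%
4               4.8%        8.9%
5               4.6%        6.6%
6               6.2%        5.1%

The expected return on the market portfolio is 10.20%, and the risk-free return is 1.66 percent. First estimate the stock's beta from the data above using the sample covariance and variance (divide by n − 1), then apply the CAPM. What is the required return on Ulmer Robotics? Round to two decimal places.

1.63%

Mean R_i = (0.0 + 2.5 + 1.1 + 4.8 + 4.6 + 6.2) / 6 = 3.2000%
Mean R_m = (9.0 + 6.0 + 2.8 + 8.9 + 6.6 + 5.1) / 6 = 6.4000%
Σ(R_i − R̄_i)(R_m − R̄_m) = -0.1000  ⇒  Cov = -0.1000 / 5 = -0.0200
Σ(R_m − R̄_m)² = 27.8600  ⇒  Var(R_m) = 27.8600 / 5 = 5.5720
β = Cov / Var(R_m) = -0.0200 / 5.5720 = -0.0036
MRP = 10.20% − 1.66% = 8.54%
E(R) = R_f + β × MRP = 1.66% + -0.0036 × 8.54% = 1.63%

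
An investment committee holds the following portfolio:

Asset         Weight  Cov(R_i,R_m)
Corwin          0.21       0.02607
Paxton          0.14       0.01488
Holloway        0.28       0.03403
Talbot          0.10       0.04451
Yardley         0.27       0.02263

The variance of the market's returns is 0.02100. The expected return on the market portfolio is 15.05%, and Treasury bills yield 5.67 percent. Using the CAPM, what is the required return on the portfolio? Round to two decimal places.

β_Corwin = 0.02607 / 0.02100 = 1.2414
β_Paxton = 0.01488 / 0.02100 = 0.7086
β_Holloway = 0.03403 / 0.02100 = 1.6205
β_Talbot = 0.04451 / 0.02100 = 2.1195
β_Yardley = 0.02263 / 0.02100 = 1.0776
β_P = Σ w_i β_i = 0.21×1.2414 + 0.14×0.7086 + 0.28×1.6205 + 0.10×2.1195 + 0.27×1.0776 = 1.3165
MRP = 15.05% − 5.67% = 9.38%
E(R_P) = R_f + β_P × MRP = 5.67% + 1.3165 × 9.38% = 18.02%

18.02%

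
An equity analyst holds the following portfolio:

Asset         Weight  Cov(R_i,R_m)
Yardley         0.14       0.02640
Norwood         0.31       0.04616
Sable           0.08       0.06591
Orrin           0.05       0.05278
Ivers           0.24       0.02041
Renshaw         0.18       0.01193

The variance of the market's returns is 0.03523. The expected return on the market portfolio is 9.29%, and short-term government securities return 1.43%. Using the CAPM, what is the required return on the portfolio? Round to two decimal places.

β_Yardley = 0.02640 / 0.03523 = 0.7494
β_Norwood = 0.04616 / 0.03523 = 1.3102
β_Sable = 0.06591 / 0.03523 = 1.8708
β_Orrin = 0.05278 / 0.03523 = 1.4982
β_Ivers = 0.02041 / 0.03523 = 0.5793
β_Renshaw = 0.01193 / 0.03523 = 0.3386
β_P = Σ w_i β_i = 0.14×0.7494 + 0.31×1.3102 + 0.08×1.8708 + 0.05×1.4982 + 0.24×0.5793 + 0.18×0.3386 = 0.9356
MRP = 9.29% − 1.43% = 7.86%
E(R_P) = R_f + β_P × MRP = 1.43% + 0.9356 × 7.86% = 8.78%

8.78%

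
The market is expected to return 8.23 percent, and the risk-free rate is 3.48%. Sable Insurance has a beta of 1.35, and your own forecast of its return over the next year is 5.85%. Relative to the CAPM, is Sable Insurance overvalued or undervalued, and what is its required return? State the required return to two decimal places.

MRP = 8.23% − 3.48% = 4.75%
Required return = R_f + β·MRP = 3.48% + 1.35 × 4.75% = 9.89%
Forecast 5.85% < required 9.89% → the stock plots below the SML → overvalued.

Overvalued; required return 9.89%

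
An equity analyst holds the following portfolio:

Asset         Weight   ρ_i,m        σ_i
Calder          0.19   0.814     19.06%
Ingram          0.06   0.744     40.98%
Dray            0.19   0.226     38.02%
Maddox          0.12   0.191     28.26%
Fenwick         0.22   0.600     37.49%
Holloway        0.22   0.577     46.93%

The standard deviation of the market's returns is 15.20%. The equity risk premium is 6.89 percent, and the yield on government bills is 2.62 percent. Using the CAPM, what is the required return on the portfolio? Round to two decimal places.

β_Calder = 0.814 × 19.06% / 15.20% = 1.0207
β_Ingram = 0.744 × 40.98% / 15.20% = 2.0059
β_Dray = 0.226 × 38.02% / 15.20% = 0.5653
β_Maddox = 0.191 × 28.26% / 15.20% = 0.3551
β_Fenwick = 0.600 × 37.49% / 15.20% = 1.4799
β_Holloway = 0.577 × 46.93% / 15.20% = 1.7815
β_P = Σ w_i β_i = 0.19×1.0207 + 0.06×2.0059 + 0.19×0.5653 + 0.12×0.3551 + 0.22×1.4799 + 0.22×1.7815 = 1.1818
E(R_P) = R_f + β_P × MRP = 2.62% + 1.1818 × 6.89% = 10.76%

10.76%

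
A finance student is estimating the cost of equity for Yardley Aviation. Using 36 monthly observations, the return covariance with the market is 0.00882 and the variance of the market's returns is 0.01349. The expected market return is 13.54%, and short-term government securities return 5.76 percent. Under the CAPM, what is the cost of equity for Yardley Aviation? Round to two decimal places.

10.85%

β = Cov(R_i, R_m) / Var(R_m) = 0.00882 / 0.01349 = 0.6538
MRP = 13.54% − 5.76% = 7.78%
E(R) = R_f + β × MRP = 5.76% + 0.6538 × 7.78% = 10.85%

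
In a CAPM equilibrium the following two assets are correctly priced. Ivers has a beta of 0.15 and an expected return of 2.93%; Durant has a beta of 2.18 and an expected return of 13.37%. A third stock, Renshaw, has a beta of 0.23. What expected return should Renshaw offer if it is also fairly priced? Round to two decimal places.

3.34%

MRP (SML slope) = (13.37% − 2.93%) / (2.18 − 0.15) = 10.44% / 2.03 = 5.1429%
R_f (intercept) = 2.93% − 0.15 × 5.1429% = 2.1586%
E(R_Renshaw) = R_f + β × MRP = 2.1586% + 0.23 × 5.1429% = 3.34%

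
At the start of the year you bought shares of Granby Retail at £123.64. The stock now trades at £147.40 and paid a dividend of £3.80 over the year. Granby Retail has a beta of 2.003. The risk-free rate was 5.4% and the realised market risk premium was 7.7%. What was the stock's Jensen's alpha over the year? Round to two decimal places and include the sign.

+1.47%

Realised HPR = (P1 + D1 − P0) / P0 = (147.40 + 3.80 − 123.64) / 123.64 = 27.56 / 123.64 = 22.2905%
CAPM required = R_f + β·MRP = 5.4% + 2.003 × 7.7% = 20.8231%
α = realised − required = 22.2905% − 20.8231% = +1.47%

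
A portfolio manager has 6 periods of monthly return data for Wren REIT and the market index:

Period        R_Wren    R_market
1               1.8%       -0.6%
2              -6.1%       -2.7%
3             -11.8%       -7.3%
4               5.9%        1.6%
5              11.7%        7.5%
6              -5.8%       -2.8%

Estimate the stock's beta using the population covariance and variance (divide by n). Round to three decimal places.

1.702

Mean R_i = (1.8 − 6.1 − 11.8 + 5.9 + 11.7 − 5.8) / 6 = -0.7167%
Mean R_m = (-0.6 − 2.7 − 7.3 + 1.6 + 7.5 − 2.8) / 6 = -0.7167%
Σ(R_i − R̄_i)(R_m − R̄_m) = 211.8783  ⇒  Cov = 211.8783 / 6 = 35.3131
Σ(R_m − R̄_m)² = 124.5083  ⇒  Var(R_m) = 124.5083 / 6 = 20.7514
β = Cov / Var(R_m) = 35.3131 / 20.7514 = 1.7017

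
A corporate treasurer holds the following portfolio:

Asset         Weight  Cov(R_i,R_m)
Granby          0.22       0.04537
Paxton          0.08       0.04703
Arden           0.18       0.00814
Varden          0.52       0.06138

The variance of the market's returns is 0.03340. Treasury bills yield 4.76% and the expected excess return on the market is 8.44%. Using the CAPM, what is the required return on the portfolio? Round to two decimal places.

16.67%

β_Granby = 0.04537 / 0.03340 = 1.3584
β_Paxton = 0.04703 / 0.03340 = 1.4081
β_Arden = 0.00814 / 0.03340 = 0.2437
β_Varden = 0.06138 / 0.03340 = 1.8377
β_P = Σ w_i β_i = 0.22×1.3584 + 0.08×1.4081 + 0.18×0.2437 + 0.52×1.8377 = 1.4110
E(R_P) = R_f + β_P × MRP = 4.76% + 1.4110 × 8.44% = 16.67%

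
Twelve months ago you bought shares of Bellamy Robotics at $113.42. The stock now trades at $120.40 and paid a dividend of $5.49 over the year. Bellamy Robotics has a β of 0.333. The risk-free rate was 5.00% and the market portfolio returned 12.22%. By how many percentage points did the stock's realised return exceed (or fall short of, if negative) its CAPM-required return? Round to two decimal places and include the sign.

Realised HPR = (P1 + D1 − P0) / P0 = (120.40 + 5.49 − 113.42) / 113.42 = 12.47 / 113.42 = 10.9945%
MRP = 12.22% − 5.00% = 7.22%
CAPM required = R_f + β·MRP = 5.00% + 0.333 × 7.22% = 7.40426%
α = realised − required = 10.9945% − 7.40426% = +3.59%

+3.59%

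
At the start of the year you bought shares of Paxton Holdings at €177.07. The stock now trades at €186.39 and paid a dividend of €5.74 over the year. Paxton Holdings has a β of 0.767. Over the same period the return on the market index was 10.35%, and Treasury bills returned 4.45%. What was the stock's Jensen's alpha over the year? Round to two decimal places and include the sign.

-0.47%

Realised HPR = (P1 + D1 − P0) / P0 = (186.39 + 5.74 − 177.07) / 177.07 = 15.06 / 177.07 = 8.5051%
MRP = 10.35% − 4.45% = 5.90%
CAPM required = R_f + β·MRP = 4.45% + 0.767 × 5.90% = 8.97530%
α = realised − required = 8.5051% − 8.97530% = -0.47%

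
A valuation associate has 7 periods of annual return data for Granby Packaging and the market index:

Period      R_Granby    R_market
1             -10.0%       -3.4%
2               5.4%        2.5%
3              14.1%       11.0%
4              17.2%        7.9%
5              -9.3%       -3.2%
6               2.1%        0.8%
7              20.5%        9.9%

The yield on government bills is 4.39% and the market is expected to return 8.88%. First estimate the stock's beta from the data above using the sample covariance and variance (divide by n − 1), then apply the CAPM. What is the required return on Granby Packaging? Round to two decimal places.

Mean R_i = (-10.0 + 5.4 + 14.1 + 17.2 − 9.3 + 2.1 + 20.5) / 7 = 5.7143%
Mean R_m = (-3.4 + 2.5 + 11.0 + 7.9 − 3.2 + 0.8 + 9.9) / 7 = 3.6429%
Σ(R_i − R̄_i)(R_m − R̄_m) = 427.1557  ⇒  Cov = 427.1557 / 6 = 71.1926
Σ(R_m − R̄_m)² = 217.2171  ⇒  Var(R_m) = 217.2171 / 6 = 36.2029
β = Cov / Var(R_m) = 71.1926 / 36.2029 = 1.9665
MRP = 8.88% − 4.39% = 4.49%
E(R) = R_f + β × MRP = 4.39% + 1.9665 × 4.49% = 13.22%

13.22%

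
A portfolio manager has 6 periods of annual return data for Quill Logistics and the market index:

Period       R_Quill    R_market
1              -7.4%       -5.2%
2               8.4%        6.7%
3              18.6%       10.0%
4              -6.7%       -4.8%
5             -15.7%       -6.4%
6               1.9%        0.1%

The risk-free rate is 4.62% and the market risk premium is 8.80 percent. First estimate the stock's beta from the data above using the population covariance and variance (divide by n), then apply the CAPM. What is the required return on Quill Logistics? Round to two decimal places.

Mean R_i = (-7.4 + 8.4 + 18.6 − 6.7 − 15.7 + 1.9) / 6 = -0.1500%
Mean R_m = (-5.2 + 6.7 + 10.0 − 4.8 − 6.4 + 0.1) / 6 = 0.0667%
Σ(R_i − R̄_i)(R_m − R̄_m) = 413.6500  ⇒  Cov = 413.6500 / 6 = 68.9417
Σ(R_m − R̄_m)² = 235.9133  ⇒  Var(R_m) = 235.9133 / 6 = 39.3189
β = Cov / Var(R_m) = 68.9417 / 39.3189 = 1.7534
E(R) = R_f + β × MRP = 4.62% + 1.7534 × 8.80% = 20.05%

20.05%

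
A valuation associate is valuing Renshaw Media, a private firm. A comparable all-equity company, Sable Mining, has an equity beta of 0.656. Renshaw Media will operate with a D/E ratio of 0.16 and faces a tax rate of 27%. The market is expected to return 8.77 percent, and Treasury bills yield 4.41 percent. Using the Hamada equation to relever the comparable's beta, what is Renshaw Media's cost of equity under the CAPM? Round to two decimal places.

β_L = β_U × [1 + (1 − t)(D/E)] = 0.656 × [1 + (1 − 0.27) × 0.16]
    = 0.656 × [1 + 0.73 × 0.16] = 0.656 × 1.1168 = 0.7326
MRP = 8.77% − 4.41% = 4.36%
E(R) = R_f + β_L × MRP = 4.41% + 0.7326 × 4.36% = 7.60%

7.60%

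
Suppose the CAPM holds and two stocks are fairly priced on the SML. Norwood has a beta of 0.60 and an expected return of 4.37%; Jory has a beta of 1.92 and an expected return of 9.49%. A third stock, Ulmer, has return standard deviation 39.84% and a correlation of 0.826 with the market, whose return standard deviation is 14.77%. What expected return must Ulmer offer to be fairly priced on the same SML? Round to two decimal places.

MRP = (9.49% − 4.37%) / (1.92 − 0.60) = 3.8788%
R_f = 4.37% − 0.60 × 3.8788% = 2.0427%
β_Ulmer = ρ·σ_i/σ_m = 0.826 × 39.84 / 14.77 = 2.2280
E(R_Ulmer) = R_f + β × MRP = 2.0427% + 2.2280 × 3.8788% = 10.68%

10.68%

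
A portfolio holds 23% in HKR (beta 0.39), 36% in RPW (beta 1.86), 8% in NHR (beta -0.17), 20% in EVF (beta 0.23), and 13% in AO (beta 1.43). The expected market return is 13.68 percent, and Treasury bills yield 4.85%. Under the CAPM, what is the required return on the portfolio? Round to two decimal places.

β_P = Σ w_i β_i = 0.23×0.39 + 0.36×1.86 + 0.08×-0.17 + 0.20×0.23 + 0.13×1.43 = 0.9776
MRP = 13.68% − 4.85% = 8.83%
E(R_P) = R_f + β_P × MRP = 4.85% + 0.9776 × 8.83% = 13.48%

13.48%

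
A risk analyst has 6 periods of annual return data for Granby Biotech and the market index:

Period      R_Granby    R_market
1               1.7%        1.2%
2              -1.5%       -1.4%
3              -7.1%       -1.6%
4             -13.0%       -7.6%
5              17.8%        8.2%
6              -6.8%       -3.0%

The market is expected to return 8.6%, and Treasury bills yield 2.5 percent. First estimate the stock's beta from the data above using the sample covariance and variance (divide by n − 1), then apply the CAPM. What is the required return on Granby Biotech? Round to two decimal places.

14.72%

Mean R_i = (1.7 − 1.5 − 7.1 − 13.0 + 17.8 − 6.8) / 6 = -1.4833%
Mean R_m = (1.2 − 1.4 − 1.6 − 7.6 + 8.2 − 3.0) / 6 = -0.7000%
Σ(R_i − R̄_i)(R_m − R̄_m) = 274.4300  ⇒  Cov = 274.4300 / 5 = 54.8860
Σ(R_m − R̄_m)² = 137.0200  ⇒  Var(R_m) = 137.0200 / 5 = 27.4040
β = Cov / Var(R_m) = 54.8860 / 27.4040 = 2.0028
MRP = 8.6% − 2.5% = 6.10%
E(R) = R_f + β × MRP = 2.5% + 2.0028 × 6.1% = 14.72%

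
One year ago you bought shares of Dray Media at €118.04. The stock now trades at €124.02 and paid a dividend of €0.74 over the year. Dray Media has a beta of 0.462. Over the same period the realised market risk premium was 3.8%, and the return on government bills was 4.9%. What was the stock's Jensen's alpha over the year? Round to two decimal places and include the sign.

-0.96%

Realised HPR = (P1 + D1 − P0) / P0 = (124.02 + 0.74 − 118.04) / 118.04 = 6.72 / 118.04 = 5.6930%
CAPM required = R_f + β·MRP = 4.9% + 0.462 × 3.8% = 6.6556%
α = realised − required = 5.6930% − 6.6556% = -0.96%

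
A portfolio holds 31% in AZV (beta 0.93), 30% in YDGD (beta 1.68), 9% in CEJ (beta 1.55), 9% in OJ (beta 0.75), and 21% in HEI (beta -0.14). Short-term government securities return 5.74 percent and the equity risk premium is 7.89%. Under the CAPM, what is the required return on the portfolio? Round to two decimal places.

β_P = Σ w_i β_i = 0.31×0.93 + 0.30×1.68 + 0.09×1.55 + 0.09×0.75 + 0.21×-0.14 = 0.9699
E(R_P) = R_f + β_P × MRP = 5.74% + 0.9699 × 7.89% = 13.39%

13.39%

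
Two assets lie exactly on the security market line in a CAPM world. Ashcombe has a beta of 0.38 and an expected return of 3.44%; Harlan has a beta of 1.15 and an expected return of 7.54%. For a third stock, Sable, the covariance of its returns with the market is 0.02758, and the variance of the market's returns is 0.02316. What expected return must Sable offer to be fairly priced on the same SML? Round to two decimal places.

7.76%

MRP = (7.54% − 3.44%) / (1.15 − 0.38) = 5.3247%
R_f = 3.44% − 0.38 × 5.3247% = 1.4166%
β_Sable = Cov / Var(R_m) = 0.02758 / 0.02316 = 1.1908
E(R_Sable) = R_f + β × MRP = 1.4166% + 1.1908 × 5.3247% = 7.76%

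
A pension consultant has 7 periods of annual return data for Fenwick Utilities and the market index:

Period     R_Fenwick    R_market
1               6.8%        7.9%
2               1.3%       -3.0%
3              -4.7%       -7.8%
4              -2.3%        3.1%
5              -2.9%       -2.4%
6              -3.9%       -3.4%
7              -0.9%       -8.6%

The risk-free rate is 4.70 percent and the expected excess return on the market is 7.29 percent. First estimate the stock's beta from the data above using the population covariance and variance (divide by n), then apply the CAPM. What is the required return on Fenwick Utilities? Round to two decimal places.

8.05%

Mean R_i = (6.8 + 1.3 − 4.7 − 2.3 − 2.9 − 3.9 − 0.9) / 7 = -0.9429%
Mean R_m = (7.9 − 3.0 − 7.8 + 3.1 − 2.4 − 3.4 − 8.6) / 7 = -2.0286%
Σ(R_i − R̄_i)(R_m − R̄_m) = 93.9214  ⇒  Cov = 93.9214 / 7 = 13.4173
Σ(R_m − R̄_m)² = 204.3343  ⇒  Var(R_m) = 204.3343 / 7 = 29.1906
β = Cov / Var(R_m) = 13.4173 / 29.1906 = 0.4596
E(R) = R_f + β × MRP = 4.70% + 0.4596 × 7.29% = 8.05%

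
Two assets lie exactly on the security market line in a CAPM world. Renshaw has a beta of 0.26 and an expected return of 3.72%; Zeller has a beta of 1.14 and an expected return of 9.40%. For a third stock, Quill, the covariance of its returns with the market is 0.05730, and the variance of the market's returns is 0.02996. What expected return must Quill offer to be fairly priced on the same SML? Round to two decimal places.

MRP = (9.40% − 3.72%) / (1.14 − 0.26) = 6.4545%
R_f = 3.72% − 0.26 × 6.4545% = 2.0418%
β_Quill = Cov / Var(R_m) = 0.05730 / 0.02996 = 1.9126
E(R_Quill) = R_f + β × MRP = 2.0418% + 1.9126 × 6.4545% = 14.39%

14.39%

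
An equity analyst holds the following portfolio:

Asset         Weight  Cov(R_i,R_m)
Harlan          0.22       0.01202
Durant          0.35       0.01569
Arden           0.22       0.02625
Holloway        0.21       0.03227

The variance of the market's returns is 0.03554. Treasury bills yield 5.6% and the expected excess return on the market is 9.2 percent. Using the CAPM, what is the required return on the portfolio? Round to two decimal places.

β_Harlan = 0.01202 / 0.03554 = 0.3382
β_Durant = 0.01569 / 0.03554 = 0.4415
β_Arden = 0.02625 / 0.03554 = 0.7386
β_Holloway = 0.03227 / 0.03554 = 0.9080
β_P = Σ w_i β_i = 0.22×0.3382 + 0.35×0.4415 + 0.22×0.7386 + 0.21×0.9080 = 0.5821
E(R_P) = R_f + β_P × MRP = 5.6% + 0.5821 × 9.2% = 10.96%

10.96%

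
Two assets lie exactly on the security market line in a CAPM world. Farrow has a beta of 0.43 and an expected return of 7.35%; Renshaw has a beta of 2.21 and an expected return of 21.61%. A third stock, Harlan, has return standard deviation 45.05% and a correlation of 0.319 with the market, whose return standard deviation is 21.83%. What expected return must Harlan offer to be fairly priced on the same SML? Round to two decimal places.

MRP = (21.61% − 7.35%) / (2.21 − 0.43) = 8.0112%
R_f = 7.35% − 0.43 × 8.0112% = 3.9052%
β_Harlan = ρ·σ_i/σ_m = 0.319 × 45.05 / 21.83 = 0.6583
E(R_Harlan) = R_f + β × MRP = 3.9052% + 0.6583 × 8.0112% = 9.18%

9.18%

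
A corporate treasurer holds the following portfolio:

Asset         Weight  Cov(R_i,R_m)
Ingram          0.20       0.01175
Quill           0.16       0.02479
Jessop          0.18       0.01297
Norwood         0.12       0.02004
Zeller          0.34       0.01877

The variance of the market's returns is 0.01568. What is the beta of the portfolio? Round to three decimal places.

1.112

β_Ingram = 0.01175 / 0.01568 = 0.7494
β_Quill = 0.02479 / 0.01568 = 1.5810
β_Jessop = 0.01297 / 0.01568 = 0.8272
β_Norwood = 0.02004 / 0.01568 = 1.2781
β_Zeller = 0.01877 / 0.01568 = 1.1971
β_P = Σ w_i β_i = 0.20×0.7494 + 0.16×1.5810 + 0.18×0.8272 + 0.12×1.2781 + 0.34×1.1971 = 1.1121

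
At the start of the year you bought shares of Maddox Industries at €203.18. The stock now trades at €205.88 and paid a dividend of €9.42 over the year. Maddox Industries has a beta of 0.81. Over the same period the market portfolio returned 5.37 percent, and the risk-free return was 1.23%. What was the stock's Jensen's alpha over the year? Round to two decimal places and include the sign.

+1.38%

Realised HPR = (P1 + D1 − P0) / P0 = (205.88 + 9.42 − 203.18) / 203.18 = 12.12 / 203.18 = 5.9652%
MRP = 5.37% − 1.23% = 4.14%
CAPM required = R_f + β·MRP = 1.23% + 0.81 × 4.14% = 4.5834%
α = realised − required = 5.9652% − 4.5834% = +1.38%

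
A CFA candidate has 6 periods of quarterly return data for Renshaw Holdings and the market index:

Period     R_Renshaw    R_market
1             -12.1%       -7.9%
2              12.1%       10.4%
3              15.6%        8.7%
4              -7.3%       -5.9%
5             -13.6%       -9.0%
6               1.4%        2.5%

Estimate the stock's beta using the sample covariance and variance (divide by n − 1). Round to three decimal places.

Mean R_i = (-12.1 + 12.1 + 15.6 − 7.3 − 13.6 + 1.4) / 6 = -0.6500%
Mean R_m = (-7.9 + 10.4 + 8.7 − 5.9 − 9.0 + 2.5) / 6 = -0.2000%
Σ(R_i − R̄_i)(R_m − R̄_m) = 525.3400  ⇒  Cov = 525.3400 / 5 = 105.0680
Σ(R_m − R̄_m)² = 368.0800  ⇒  Var(R_m) = 368.0800 / 5 = 73.6160
β = Cov / Var(R_m) = 105.0680 / 73.6160 = 1.4272

1.427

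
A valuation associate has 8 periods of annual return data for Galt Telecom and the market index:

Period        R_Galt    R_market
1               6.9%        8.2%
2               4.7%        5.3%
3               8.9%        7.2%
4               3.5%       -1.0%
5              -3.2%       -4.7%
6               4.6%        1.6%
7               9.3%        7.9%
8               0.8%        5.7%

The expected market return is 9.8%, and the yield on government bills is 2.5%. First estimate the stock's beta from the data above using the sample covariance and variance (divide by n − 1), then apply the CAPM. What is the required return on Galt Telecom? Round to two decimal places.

7.65%

Mean R_i = (6.9 + 4.7 + 8.9 + 3.5 − 3.2 + 4.6 + 9.3 + 0.8) / 8 = 4.4375%
Mean R_m = (8.2 + 5.3 + 7.2 − 1.0 − 4.7 + 1.6 + 7.9 + 5.7) / 8 = 3.7750%
Σ(R_i − R̄_i)(R_m − R̄_m) = 108.4875  ⇒  Cov = 108.4875 / 7 = 15.4982
Σ(R_m − R̄_m)² = 153.7150  ⇒  Var(R_m) = 153.7150 / 7 = 21.9593
β = Cov / Var(R_m) = 15.4982 / 21.9593 = 0.7058
MRP = 9.8% − 2.5% = 7.30%
E(R) = R_f + β × MRP = 2.5% + 0.7058 × 7.3% = 7.65%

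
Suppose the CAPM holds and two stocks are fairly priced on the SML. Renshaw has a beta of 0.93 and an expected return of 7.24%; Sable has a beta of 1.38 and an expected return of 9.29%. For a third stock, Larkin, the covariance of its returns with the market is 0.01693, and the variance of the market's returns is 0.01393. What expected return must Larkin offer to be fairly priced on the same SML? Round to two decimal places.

8.54%

MRP = (9.29% − 7.24%) / (1.38 − 0.93) = 4.5556%
R_f = 7.24% − 0.93 × 4.5556% = 3.0033%
β_Larkin = Cov / Var(R_m) = 0.01693 / 0.01393 = 1.2154
E(R_Larkin) = R_f + β × MRP = 3.0033% + 1.2154 × 4.5556% = 8.54%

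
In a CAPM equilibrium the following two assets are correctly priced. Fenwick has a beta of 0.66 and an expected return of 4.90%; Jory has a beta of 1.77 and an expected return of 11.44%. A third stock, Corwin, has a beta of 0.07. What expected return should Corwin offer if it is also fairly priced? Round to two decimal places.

MRP (SML slope) = (11.44% − 4.90%) / (1.77 − 0.66) = 6.54% / 1.11 = 5.8919%
R_f (intercept) = 4.90% − 0.66 × 5.8919% = 1.0113%
E(R_Corwin) = R_f + β × MRP = 1.0113% + 0.07 × 5.8919% = 1.42%

1.42%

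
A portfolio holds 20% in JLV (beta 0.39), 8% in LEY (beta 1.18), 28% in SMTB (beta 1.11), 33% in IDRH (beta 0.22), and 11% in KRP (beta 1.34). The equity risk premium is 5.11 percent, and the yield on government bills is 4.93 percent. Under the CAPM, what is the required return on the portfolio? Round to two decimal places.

8.52%

β_P = Σ w_i β_i = 0.20×0.39 + 0.08×1.18 + 0.28×1.11 + 0.33×0.22 + 0.11×1.34 = 0.7032
E(R_P) = R_f + β_P × MRP = 4.93% + 0.7032 × 5.11% = 8.52%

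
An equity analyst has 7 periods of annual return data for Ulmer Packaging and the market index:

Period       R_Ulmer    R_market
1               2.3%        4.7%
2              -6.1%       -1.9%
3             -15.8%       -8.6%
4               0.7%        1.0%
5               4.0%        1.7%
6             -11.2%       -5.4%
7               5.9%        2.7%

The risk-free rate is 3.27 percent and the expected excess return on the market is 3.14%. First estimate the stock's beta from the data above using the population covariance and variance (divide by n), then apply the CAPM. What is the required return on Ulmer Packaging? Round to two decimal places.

8.51%

Mean R_i = (2.3 − 6.1 − 15.8 + 0.7 + 4.0 − 11.2 + 5.9) / 7 = -2.8857%
Mean R_m = (4.7 − 1.9 − 8.6 + 1.0 + 1.7 − 5.4 + 2.7) / 7 = -0.8286%
Σ(R_i − R̄_i)(R_m − R̄_m) = 225.4529  ⇒  Cov = 225.4529 / 7 = 32.2076
Σ(R_m − R̄_m)² = 135.1943  ⇒  Var(R_m) = 135.1943 / 7 = 19.3135
β = Cov / Var(R_m) = 32.2076 / 19.3135 = 1.6676
E(R) = R_f + β × MRP = 3.27% + 1.6676 × 3.14% = 8.51%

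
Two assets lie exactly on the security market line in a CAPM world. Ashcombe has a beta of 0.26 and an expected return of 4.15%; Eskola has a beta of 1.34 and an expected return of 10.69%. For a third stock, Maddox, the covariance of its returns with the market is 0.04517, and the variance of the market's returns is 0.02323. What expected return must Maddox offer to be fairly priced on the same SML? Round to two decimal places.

14.35%

MRP = (10.69% − 4.15%) / (1.34 − 0.26) = 6.0556%
R_f = 4.15% − 0.26 × 6.0556% = 2.5755%
β_Maddox = Cov / Var(R_m) = 0.04517 / 0.02323 = 1.9445
E(R_Maddox) = R_f + β × MRP = 2.5755% + 1.9445 × 6.0556% = 14.35%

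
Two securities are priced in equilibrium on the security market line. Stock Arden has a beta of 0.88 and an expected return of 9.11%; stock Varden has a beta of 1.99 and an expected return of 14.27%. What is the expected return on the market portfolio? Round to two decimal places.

Both satisfy E(R) = R_f + β·MRP, so the slope of the SML is
MRP = (14.27% − 9.11%) / (1.99 − 0.88) = 5.16% / 1.11 = 4.6486%
R_f = E(R_Arden) − β_Arden·MRP = 9.11% − 0.88 × 4.6486% = 5.0192%
E(R_m) = R_f + MRP = 5.0192% + 4.6486% = 9.67%

9.67%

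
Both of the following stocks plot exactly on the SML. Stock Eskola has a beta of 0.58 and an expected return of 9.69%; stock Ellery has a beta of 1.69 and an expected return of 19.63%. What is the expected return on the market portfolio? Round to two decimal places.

13.45%

Both satisfy E(R) = R_f + β·MRP, so the slope of the SML is
MRP = (19.63% − 9.69%) / (1.69 − 0.58) = 9.94% / 1.11 = 8.9550%
R_f = E(R_Eskola) − β_Eskola·MRP = 9.69% − 0.58 × 8.9550% = 4.4961%
E(R_m) = R_f + MRP = 4.4961% + 8.9550% = 13.45%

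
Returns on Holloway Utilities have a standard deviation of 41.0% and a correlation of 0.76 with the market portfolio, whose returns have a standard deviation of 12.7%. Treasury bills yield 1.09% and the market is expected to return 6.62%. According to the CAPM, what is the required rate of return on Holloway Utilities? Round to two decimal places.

β = ρ × σ_i / σ_m = 0.76 × 41.0% / 12.7% = 2.4535
MRP = 6.62% − 1.09% = 5.53%
E(R) = 1.09% + 2.4535 × 5.53% = 14.66%

14.66%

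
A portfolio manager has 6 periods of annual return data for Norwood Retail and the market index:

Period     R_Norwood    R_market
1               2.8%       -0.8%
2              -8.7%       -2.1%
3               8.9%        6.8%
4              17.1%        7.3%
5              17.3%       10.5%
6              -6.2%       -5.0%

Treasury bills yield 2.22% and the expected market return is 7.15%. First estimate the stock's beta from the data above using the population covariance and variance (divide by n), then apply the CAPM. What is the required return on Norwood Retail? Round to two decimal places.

Mean R_i = (2.8 − 8.7 + 8.9 + 17.1 + 17.3 − 6.2) / 6 = 5.2000%
Mean R_m = (-0.8 − 2.1 + 6.8 + 7.3 + 10.5 − 5.0) / 6 = 2.7833%
Σ(R_i − R̄_i)(R_m − R̄_m) = 327.1900  ⇒  Cov = 327.1900 / 6 = 54.5317
Σ(R_m − R̄_m)² = 193.3483  ⇒  Var(R_m) = 193.3483 / 6 = 32.2247
β = Cov / Var(R_m) = 54.5317 / 32.2247 = 1.6922
MRP = 7.15% − 2.22% = 4.93%
E(R) = R_f + β × MRP = 2.22% + 1.6922 × 4.93% = 10.56%

10.56%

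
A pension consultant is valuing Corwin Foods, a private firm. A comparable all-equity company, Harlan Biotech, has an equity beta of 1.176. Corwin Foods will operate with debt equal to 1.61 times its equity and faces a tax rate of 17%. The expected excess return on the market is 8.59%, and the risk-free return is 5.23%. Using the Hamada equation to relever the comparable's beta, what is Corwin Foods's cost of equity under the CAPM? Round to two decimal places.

β_L = β_U × [1 + (1 − t)(D/E)] = 1.176 × [1 + (1 − 0.17) × 1.61]
    = 1.176 × [1 + 0.83 × 1.61] = 1.176 × 2.3363 = 2.7475
E(R) = R_f + β_L × MRP = 5.23% + 2.7475 × 8.59% = 28.83%

28.83%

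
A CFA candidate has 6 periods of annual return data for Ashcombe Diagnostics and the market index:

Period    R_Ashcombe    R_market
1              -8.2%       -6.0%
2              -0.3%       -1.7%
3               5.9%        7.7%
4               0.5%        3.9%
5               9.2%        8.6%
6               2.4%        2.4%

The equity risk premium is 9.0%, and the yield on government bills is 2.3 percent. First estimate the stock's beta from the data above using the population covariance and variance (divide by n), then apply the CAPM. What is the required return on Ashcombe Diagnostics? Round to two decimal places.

Mean R_i = (-8.2 − 0.3 + 5.9 + 0.5 + 9.2 + 2.4) / 6 = 1.5833%
Mean R_m = (-6.0 − 1.7 + 7.7 + 3.9 + 8.6 + 2.4) / 6 = 2.4833%
Σ(R_i − R̄_i)(R_m − R̄_m) = 158.3783  ⇒  Cov = 158.3783 / 6 = 26.3964
Σ(R_m − R̄_m)² = 156.1083  ⇒  Var(R_m) = 156.1083 / 6 = 26.0181
β = Cov / Var(R_m) = 26.3964 / 26.0181 = 1.0145
E(R) = R_f + β × MRP = 2.3% + 1.0145 × 9.0% = 11.43%

11.43%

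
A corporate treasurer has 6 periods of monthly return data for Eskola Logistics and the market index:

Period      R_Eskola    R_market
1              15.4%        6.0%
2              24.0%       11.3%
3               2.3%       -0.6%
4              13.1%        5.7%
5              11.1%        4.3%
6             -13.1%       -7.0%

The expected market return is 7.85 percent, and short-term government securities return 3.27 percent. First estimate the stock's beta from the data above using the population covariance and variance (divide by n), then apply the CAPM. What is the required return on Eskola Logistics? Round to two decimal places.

Mean R_i = (15.4 + 24.0 + 2.3 + 13.1 + 11.1 − 13.1) / 6 = 8.8000%
Mean R_m = (6.0 + 11.3 − 0.6 + 5.7 + 4.3 − 7.0) / 6 = 3.2833%
Σ(R_i − R̄_i)(R_m − R̄_m) = 402.9600  ⇒  Cov = 402.9600 / 6 = 67.1600
Σ(R_m − R̄_m)² = 199.3483  ⇒  Var(R_m) = 199.3483 / 6 = 33.2247
β = Cov / Var(R_m) = 67.1600 / 33.2247 = 2.0214
MRP = 7.85% − 3.27% = 4.58%
E(R) = R_f + β × MRP = 3.27% + 2.0214 × 4.58% = 12.53%

12.53%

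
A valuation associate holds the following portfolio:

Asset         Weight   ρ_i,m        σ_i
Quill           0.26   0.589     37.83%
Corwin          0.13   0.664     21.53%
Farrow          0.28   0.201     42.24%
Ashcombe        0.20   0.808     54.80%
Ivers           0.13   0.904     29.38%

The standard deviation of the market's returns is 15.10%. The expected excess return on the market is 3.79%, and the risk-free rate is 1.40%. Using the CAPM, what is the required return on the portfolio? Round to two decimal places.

7.01%

β_Quill = 0.589 × 37.83% / 15.10% = 1.4756
β_Corwin = 0.664 × 21.53% / 15.10% = 0.9467
β_Farrow = 0.201 × 42.24% / 15.10% = 0.5623
β_Ashcombe = 0.808 × 54.80% / 15.10% = 2.9323
β_Ivers = 0.904 × 29.38% / 15.10% = 1.7589
β_P = Σ w_i β_i = 0.26×1.4756 + 0.13×0.9467 + 0.28×0.5623 + 0.20×2.9323 + 0.13×1.7589 = 1.4793
E(R_P) = R_f + β_P × MRP = 1.40% + 1.4793 × 3.79% = 7.01%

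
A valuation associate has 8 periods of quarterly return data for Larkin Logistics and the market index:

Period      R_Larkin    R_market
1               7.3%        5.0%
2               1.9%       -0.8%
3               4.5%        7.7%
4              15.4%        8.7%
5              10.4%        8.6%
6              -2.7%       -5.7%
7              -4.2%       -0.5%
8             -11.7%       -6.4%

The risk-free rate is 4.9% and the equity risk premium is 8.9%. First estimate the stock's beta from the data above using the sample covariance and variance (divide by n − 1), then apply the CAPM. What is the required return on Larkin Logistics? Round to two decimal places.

Mean R_i = (7.3 + 1.9 + 4.5 + 15.4 + 10.4 − 2.7 − 4.2 − 11.7) / 8 = 2.6125%
Mean R_m = (5.0 − 0.8 + 7.7 + 8.7 + 8.6 − 5.7 − 0.5 − 6.4) / 8 = 2.0750%
Σ(R_i − R̄_i)(R_m − R̄_m) = 342.0525  ⇒  Cov = 342.0525 / 7 = 48.8646
Σ(R_m − R̄_m)² = 273.8350  ⇒  Var(R_m) = 273.8350 / 7 = 39.1193
β = Cov / Var(R_m) = 48.8646 / 39.1193 = 1.2491
E(R) = R_f + β × MRP = 4.9% + 1.2491 × 8.9% = 16.02%

16.02%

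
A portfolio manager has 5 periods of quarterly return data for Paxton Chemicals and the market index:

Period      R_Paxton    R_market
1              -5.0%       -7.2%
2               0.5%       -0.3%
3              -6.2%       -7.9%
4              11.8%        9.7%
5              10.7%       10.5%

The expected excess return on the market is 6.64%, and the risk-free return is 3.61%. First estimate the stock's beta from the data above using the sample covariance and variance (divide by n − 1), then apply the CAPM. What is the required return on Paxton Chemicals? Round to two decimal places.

Mean R_i = (-5.0 + 0.5 − 6.2 + 11.8 + 10.7) / 5 = 2.3600%
Mean R_m = (-7.2 − 0.3 − 7.9 + 9.7 + 10.5) / 5 = 0.9600%
Σ(R_i − R̄_i)(R_m − R̄_m) = 300.3120  ⇒  Cov = 300.3120 / 4 = 75.0780
Σ(R_m − R̄_m)² = 314.0720  ⇒  Var(R_m) = 314.0720 / 4 = 78.5180
β = Cov / Var(R_m) = 75.0780 / 78.5180 = 0.9562
E(R) = R_f + β × MRP = 3.61% + 0.9562 × 6.64% = 9.96%

9.96%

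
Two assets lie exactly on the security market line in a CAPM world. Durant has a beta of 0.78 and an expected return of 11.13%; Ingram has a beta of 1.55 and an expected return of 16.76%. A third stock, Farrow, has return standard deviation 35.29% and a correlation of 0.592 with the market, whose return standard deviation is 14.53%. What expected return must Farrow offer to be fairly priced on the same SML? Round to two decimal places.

15.94%

MRP = (16.76% − 11.13%) / (1.55 − 0.78) = 7.3117%
R_f = 11.13% − 0.78 × 7.3117% = 5.4269%
β_Farrow = ρ·σ_i/σ_m = 0.592 × 35.29 / 14.53 = 1.4378
E(R_Farrow) = R_f + β × MRP = 5.4269% + 1.4378 × 7.3117% = 15.94%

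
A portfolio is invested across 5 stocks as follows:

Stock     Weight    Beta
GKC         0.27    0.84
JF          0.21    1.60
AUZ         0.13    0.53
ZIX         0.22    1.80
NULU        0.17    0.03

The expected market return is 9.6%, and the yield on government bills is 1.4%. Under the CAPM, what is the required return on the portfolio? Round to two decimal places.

β_P = Σ w_i β_i = 0.27×0.84 + 0.21×1.60 + 0.13×0.53 + 0.22×1.80 + 0.17×0.03 = 1.0328
MRP = 9.6% − 1.4% = 8.20%
E(R_P) = R_f + β_P × MRP = 1.4% + 1.0328 × 8.2% = 9.87%

9.87%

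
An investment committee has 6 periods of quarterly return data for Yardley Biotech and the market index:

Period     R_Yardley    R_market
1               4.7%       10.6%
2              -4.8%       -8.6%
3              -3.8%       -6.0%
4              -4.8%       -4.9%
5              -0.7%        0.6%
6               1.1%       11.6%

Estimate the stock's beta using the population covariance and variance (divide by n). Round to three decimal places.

0.407

Mean R_i = (4.7 − 4.8 − 3.8 − 4.8 − 0.7 + 1.1) / 6 = -1.3833%
Mean R_m = (10.6 − 8.6 − 6.0 − 4.9 + 0.6 + 11.6) / 6 = 0.5500%
Σ(R_i − R̄_i)(R_m − R̄_m) = 154.3250  ⇒  Cov = 154.3250 / 6 = 25.7208
Σ(R_m − R̄_m)² = 379.4350  ⇒  Var(R_m) = 379.4350 / 6 = 63.2392
β = Cov / Var(R_m) = 25.7208 / 63.2392 = 0.4067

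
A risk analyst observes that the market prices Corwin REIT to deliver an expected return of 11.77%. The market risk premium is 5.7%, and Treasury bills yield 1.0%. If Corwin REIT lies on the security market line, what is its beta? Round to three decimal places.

β = (E(R) − R_f) / MRP = (11.77% − 1.0%) / 5.7% = 10.77% / 5.7% = 1.889

1.889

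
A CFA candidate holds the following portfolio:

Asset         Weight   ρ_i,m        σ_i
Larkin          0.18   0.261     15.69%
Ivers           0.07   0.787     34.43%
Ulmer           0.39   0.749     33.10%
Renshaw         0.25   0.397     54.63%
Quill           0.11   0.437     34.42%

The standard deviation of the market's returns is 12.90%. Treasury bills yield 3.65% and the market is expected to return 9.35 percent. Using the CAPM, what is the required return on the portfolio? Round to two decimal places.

β_Larkin = 0.261 × 15.69% / 12.90% = 0.3174
β_Ivers = 0.787 × 34.43% / 12.90% = 2.1005
β_Ulmer = 0.749 × 33.10% / 12.90% = 1.9219
β_Renshaw = 0.397 × 54.63% / 12.90% = 1.6812
β_Quill = 0.437 × 34.42% / 12.90% = 1.1660
β_P = Σ w_i β_i = 0.18×0.3174 + 0.07×2.1005 + 0.39×1.9219 + 0.25×1.6812 + 0.11×1.1660 = 1.5023
MRP = 9.35% − 3.65% = 5.70%
E(R_P) = R_f + β_P × MRP = 3.65% + 1.5023 × 5.70% = 12.21%

12.21%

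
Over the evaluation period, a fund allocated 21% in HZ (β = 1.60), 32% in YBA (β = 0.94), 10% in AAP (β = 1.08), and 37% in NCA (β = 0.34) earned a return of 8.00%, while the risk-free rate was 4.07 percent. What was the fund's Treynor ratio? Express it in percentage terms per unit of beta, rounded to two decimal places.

β_P = 0.21×1.60 + 0.32×0.94 + 0.10×1.08 + 0.37×0.34 = 0.8706
Treynor = (R_P − R_f) / β_P = (8.00% − 4.07%) / 0.8706 = 3.93% / 0.8706 = 4.51%

4.51%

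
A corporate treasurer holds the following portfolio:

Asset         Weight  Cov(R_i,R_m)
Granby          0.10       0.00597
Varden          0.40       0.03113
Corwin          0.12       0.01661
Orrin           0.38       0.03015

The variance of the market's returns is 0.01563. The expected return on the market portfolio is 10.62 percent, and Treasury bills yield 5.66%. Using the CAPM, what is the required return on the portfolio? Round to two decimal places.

14.07%

β_Granby = 0.00597 / 0.01563 = 0.3820
β_Varden = 0.03113 / 0.01563 = 1.9917
β_Corwin = 0.01661 / 0.01563 = 1.0627
β_Orrin = 0.03015 / 0.01563 = 1.9290
β_P = Σ w_i β_i = 0.10×0.3820 + 0.40×1.9917 + 0.12×1.0627 + 0.38×1.9290 = 1.6954
MRP = 10.62% − 5.66% = 4.96%
E(R_P) = R_f + β_P × MRP = 5.66% + 1.6954 × 4.96% = 14.07%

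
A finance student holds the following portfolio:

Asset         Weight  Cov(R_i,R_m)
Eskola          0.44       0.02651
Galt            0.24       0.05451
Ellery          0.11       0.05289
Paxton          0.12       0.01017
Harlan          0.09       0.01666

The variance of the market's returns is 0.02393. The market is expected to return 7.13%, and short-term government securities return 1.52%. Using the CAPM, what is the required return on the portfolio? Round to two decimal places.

9.32%

β_Eskola = 0.02651 / 0.02393 = 1.1078
β_Galt = 0.05451 / 0.02393 = 2.2779
β_Ellery = 0.05289 / 0.02393 = 2.2102
β_Paxton = 0.01017 / 0.02393 = 0.4250
β_Harlan = 0.01666 / 0.02393 = 0.6962
β_P = Σ w_i β_i = 0.44×1.1078 + 0.24×2.2779 + 0.11×2.2102 + 0.12×0.4250 + 0.09×0.6962 = 1.3909
MRP = 7.13% − 1.52% = 5.61%
E(R_P) = R_f + β_P × MRP = 1.52% + 1.3909 × 5.61% = 9.32%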